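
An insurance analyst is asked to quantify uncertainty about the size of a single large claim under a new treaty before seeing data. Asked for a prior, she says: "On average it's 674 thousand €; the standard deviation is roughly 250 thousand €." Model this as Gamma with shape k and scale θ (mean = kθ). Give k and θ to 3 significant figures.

k ≈ 7.27, θ ≈ 92.7

For Gamma(k, scale θ): mean = kθ, variance = kθ², so CV = 1/√k.
CV = SD/mean = 250/674 = 0.3709, hence k = 1/CV² = 7.27.
Then θ = mean/k = 674/7.27 = 92.7.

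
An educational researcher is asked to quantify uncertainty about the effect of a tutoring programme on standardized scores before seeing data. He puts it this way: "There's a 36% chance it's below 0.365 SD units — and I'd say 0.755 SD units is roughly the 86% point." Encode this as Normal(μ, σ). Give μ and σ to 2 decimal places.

For Normal(μ,σ), the p-quantile is μ + z_p·σ. Here z_{0.36} = -0.3585, z_{0.86} = 1.08.
So 0.365 = μ − 0.3585σ and 0.755 = μ + 1.08σ.
Subtracting: σ = (0.755 − 0.365)/(1.08 − (-0.3585)) = 0.27.
Then μ = 0.365 − (-0.3585)·0.27 = 0.46.

μ = 0.46, σ = 0.27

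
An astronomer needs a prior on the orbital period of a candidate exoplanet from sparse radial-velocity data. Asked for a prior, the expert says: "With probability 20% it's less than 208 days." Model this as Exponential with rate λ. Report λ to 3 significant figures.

λ ≈ 0.00107

P(T < 208.0) = 1 − e^(−λ·208.0) = 0.2, so λ = −ln(1−0.2)/208.0 = −ln(0.8)/208.0 = 0.00107.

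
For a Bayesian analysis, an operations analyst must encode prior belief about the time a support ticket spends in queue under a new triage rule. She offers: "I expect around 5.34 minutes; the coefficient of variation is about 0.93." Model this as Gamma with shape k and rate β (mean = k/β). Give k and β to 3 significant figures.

k ≈ 1.16, β ≈ 0.217

For Gamma(k, rate β): mean = k/β, variance = k/β², so CV = 1/√k.
CV = 0.93, hence k = 1/CV² = 1.16.
Then β = k/mean = 1.16/5.34 = 0.217.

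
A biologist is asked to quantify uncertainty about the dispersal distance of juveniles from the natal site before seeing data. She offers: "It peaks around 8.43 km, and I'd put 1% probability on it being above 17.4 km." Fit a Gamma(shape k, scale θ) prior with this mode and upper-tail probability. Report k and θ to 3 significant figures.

k ≈ 10.3, θ ≈ 0.907

Gamma(k,θ) with k>1 has mode (k−1)θ, so θ = 8.43/(k−1).
Need P(X < 17.4) = 0.99 with θ tied to k this way. Start at k = 2, θ = 8.43: P(X<17.4) ≈ 0.611.
Too low — raise k to concentrate. Iterating converges to k ≈ 10.3.
Then θ = 8.43/(10.3−1) ≈ 0.907.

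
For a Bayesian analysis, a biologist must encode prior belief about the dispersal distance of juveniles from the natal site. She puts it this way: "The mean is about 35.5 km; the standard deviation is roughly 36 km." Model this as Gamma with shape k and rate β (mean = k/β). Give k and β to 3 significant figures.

For Gamma(k, rate β): mean = k/β, variance = k/β², so CV = 1/√k.
CV = SD/mean = 36/35.5 = 1.014, hence k = 1/CV² = 0.972.
Then β = k/mean = 0.972/35.5 = 0.0274.

k ≈ 0.972, β ≈ 0.0274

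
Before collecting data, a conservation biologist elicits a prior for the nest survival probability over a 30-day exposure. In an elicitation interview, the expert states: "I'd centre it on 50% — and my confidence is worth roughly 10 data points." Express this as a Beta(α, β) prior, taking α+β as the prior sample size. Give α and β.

α = 5, β = 5

Under the effective-sample-size interpretation, Beta(α, β) has prior mean α/(α+β) and prior sample size α+β.
So α+β = 10 and α/(α+β) = 0.5, giving α = 0.5·10 = 5 and β = 10 − 5 = 5.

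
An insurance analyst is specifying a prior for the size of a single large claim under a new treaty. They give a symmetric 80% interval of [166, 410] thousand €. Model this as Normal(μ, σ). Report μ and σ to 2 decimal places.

A symmetric 80% interval runs μ ± z·σ with z = 1.282.
Half-width = 122, so σ = 122/1.282 = 95.20.
μ is the interval midpoint, 288.00.

μ = 288.00, σ = 95.20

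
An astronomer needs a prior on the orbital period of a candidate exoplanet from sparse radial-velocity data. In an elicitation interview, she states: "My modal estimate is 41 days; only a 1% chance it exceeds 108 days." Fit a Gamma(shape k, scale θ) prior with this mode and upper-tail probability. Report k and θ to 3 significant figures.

k ≈ 5.95, θ ≈ 8.29

Gamma(k,θ) with k>1 has mode (k−1)θ, so θ = 41/(k−1).
Need P(X < 108) = 0.99 with θ tied to k this way. Start at k = 2, θ = 41: P(X<108) ≈ 0.739.
Too low — raise k to concentrate. Iterating converges to k ≈ 5.95.
Then θ = 41/(5.95−1) ≈ 8.29.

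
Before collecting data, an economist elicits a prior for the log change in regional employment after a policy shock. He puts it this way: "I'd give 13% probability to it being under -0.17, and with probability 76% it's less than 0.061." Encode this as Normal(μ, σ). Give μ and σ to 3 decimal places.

μ = -0.028, σ = 0.126

The p-quantile of Normal(μ,σ) is μ + z_p·σ, with z_{0.13} = -1.126 and z_{0.76} = 0.7063.
Eliminate σ: μ = (z₂·x₁ − z₁·x₂)/(z₂ − z₁) = (0.7063·-0.17 − (-1.126)·0.061)/1.833 = -0.028.
Then σ = (x₂ − x₁)/(z₂ − z₁) = (0.061 − -0.17)/1.833 = 0.126.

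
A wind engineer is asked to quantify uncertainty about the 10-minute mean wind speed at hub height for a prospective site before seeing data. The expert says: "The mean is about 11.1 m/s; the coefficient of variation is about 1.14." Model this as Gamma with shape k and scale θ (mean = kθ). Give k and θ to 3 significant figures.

k ≈ 0.769, θ ≈ 14.4

For Gamma(k, scale θ): mean = kθ, variance = kθ², so CV = 1/√k.
CV = 1.14, hence k = 1/CV² = 0.769.
Then θ = mean/k = 11.1/0.769 = 14.4.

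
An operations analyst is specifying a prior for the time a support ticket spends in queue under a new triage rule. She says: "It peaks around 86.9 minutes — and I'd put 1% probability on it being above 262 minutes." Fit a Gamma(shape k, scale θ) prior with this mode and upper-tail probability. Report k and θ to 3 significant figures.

k ≈ 4.69, θ ≈ 23.5

Gamma(k,θ) with k>1 has mode (k−1)θ, so θ = 86.9/(k−1).
Need P(X < 262) = 0.99 with θ tied to k this way. Start at k = 2, θ = 86.9: P(X<262) ≈ 0.803.
Too low — raise k to concentrate. Iterating converges to k ≈ 4.69.
Then θ = 86.9/(4.69−1) ≈ 23.5.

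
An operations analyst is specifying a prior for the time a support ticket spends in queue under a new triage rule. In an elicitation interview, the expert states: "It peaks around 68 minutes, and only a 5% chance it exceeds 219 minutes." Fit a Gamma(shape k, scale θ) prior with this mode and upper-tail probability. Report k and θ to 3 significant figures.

k ≈ 2.92, θ ≈ 35.5

Gamma(k,θ) with k>1 has mode (k−1)θ, so θ = 68/(k−1).
Need P(X < 219) = 0.95 with θ tied to k this way. Start at k = 2, θ = 68: P(X<219) ≈ 0.831.
Too low — raise k to concentrate. Iterating converges to k ≈ 2.92.
Then θ = 68/(2.92−1) ≈ 35.5.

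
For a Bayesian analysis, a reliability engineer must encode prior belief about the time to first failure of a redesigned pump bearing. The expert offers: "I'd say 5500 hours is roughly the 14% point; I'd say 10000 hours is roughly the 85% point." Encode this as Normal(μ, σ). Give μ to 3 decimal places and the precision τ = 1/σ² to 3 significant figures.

μ = 7796.649, τ = 2.21e-07

For Normal(μ,σ), the p-quantile is μ + z_p·σ. Here z_{0.14} = -1.08, z_{0.85} = 1.036.
So 5500 = μ − 1.08σ and 10000 = μ + 1.036σ.
Subtracting: σ = (10000 − 5500)/(1.036 − (-1.08)) = 2125.898.
Then μ = 5500 − (-1.08)·2125.898 = 7796.649.
Precision τ = 1/σ² = 1/2126² = 2.21e-07.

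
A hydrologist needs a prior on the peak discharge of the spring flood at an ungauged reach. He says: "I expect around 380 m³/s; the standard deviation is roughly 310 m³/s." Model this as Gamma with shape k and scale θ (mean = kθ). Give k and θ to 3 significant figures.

k ≈ 1.5, θ ≈ 253

For Gamma(k, scale θ): mean = kθ, variance = kθ², so CV = 1/√k.
CV = SD/mean = 310/380 = 0.8158, hence k = 1/CV² = 1.5.
Then θ = mean/k = 380/1.5 = 253.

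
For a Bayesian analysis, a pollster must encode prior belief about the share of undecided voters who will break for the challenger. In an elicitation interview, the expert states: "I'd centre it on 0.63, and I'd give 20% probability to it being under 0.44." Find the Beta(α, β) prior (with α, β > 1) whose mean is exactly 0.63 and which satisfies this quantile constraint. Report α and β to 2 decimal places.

α ≈ 2.76, β ≈ 1.62

With mean 0.63 fixed, write α = 0.63s, β = 0.37s where s = α+β.
Need P(θ < 0.44) = 0.2 under Beta(0.63s, 0.37s). Normal approximation: (q−m)/√(m(1−m)/s) ≈ z_{0.2} = -0.842, so s ≈ 0.63·0.37·(-0.842)²/(0.44−0.63)² = 4.6.
At s = 4.6: P(θ<0.44) ≈ 0.196. Adjusting to match 0.2 gives s ≈ 4.39.
So α = 0.63·4.39 ≈ 2.76, β = 0.37·4.39 ≈ 1.62.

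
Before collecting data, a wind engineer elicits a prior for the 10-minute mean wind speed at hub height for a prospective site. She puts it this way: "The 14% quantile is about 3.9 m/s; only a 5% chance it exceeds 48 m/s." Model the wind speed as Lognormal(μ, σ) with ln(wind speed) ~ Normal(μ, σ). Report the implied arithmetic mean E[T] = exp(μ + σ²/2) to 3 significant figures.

If T ~ Lognormal(μ,σ) then ln T ~ Normal(μ,σ), so the p-quantile of ln T is μ + z_p·σ.
ln(3.9) = 1.361 and ln(48) = 3.871; z_{0.14} = -1.08, z_{0.95} = 1.645.
σ = (3.871 − 1.361)/(1.645 − (-1.08)) = 0.921.
μ = 1.361 − (-1.08)·0.921 = 2.356.
E[T] = exp(μ + σ²/2) = exp(2.356 + 0.4242) = 16.1 m/s.

E[T] ≈ 16.1 m/s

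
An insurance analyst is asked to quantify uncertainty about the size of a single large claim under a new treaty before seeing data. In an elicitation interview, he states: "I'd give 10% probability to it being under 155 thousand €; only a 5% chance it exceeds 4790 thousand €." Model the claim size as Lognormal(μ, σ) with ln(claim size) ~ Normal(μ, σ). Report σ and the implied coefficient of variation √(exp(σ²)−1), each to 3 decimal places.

If T ~ Lognormal(μ,σ) then ln T ~ Normal(μ,σ), so the p-quantile of ln T is μ + z_p·σ.
ln(155) = 5.043 and ln(4790) = 8.474; z_{0.1} = -1.282, z_{0.95} = 1.645.
σ = (8.474 − 5.043)/(1.645 − (-1.282)) = 1.172.
μ = 5.043 − (-1.282)·1.172 = 6.546.
CV = √(exp(σ²)−1) = √(exp(1.3745)−1) = 1.718.

σ ≈ 1.172, CV ≈ 1.718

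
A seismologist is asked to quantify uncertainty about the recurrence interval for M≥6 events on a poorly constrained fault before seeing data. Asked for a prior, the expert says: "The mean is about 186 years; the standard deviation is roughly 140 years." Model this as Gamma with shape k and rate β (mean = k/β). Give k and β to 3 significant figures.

k ≈ 1.77, β ≈ 0.00949

For Gamma(k, rate β): mean = k/β, variance = k/β², so CV = 1/√k.
CV = SD/mean = 140/186 = 0.7527, hence k = 1/CV² = 1.77.
Then β = k/mean = 1.77/186 = 0.00949.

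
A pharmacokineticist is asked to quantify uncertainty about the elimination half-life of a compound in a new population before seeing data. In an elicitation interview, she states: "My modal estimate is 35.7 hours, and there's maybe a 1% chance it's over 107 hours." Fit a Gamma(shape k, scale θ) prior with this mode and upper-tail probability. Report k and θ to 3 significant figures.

Gamma(k,θ) with k>1 has mode (k−1)θ, so θ = 35.7/(k−1).
Need P(X < 107) = 0.99 with θ tied to k this way. Start at k = 2, θ = 35.7: P(X<107) ≈ 0.800.
Too low — raise k to concentrate. Iterating converges to k ≈ 4.74.
Then θ = 35.7/(4.74−1) ≈ 9.55.

k ≈ 4.74, θ ≈ 9.55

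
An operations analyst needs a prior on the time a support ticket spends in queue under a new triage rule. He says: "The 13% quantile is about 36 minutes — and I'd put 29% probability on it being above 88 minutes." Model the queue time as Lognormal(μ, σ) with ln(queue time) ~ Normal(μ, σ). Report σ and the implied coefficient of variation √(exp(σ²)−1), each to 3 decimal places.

σ ≈ 0.532, CV ≈ 0.572

If T ~ Lognormal(μ,σ) then ln T ~ Normal(μ,σ), so the p-quantile of ln T is μ + z_p·σ.
ln(36) = 3.584 and ln(88) = 4.477; z_{0.13} = -1.126, z_{0.71} = 0.5534.
σ = (4.477 − 3.584)/(0.5534 − (-1.126)) = 0.532.
μ = 3.584 − (-1.126)·0.532 = 4.183.
CV = √(exp(σ²)−1) = √(exp(0.2831)−1) = 0.572.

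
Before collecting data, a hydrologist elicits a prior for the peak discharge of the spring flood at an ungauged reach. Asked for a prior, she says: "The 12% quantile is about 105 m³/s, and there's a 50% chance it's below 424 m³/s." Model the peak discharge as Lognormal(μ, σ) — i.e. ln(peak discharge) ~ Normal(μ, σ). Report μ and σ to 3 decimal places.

μ ≈ 6.050, σ ≈ 1.188

If T ~ Lognormal(μ,σ) then ln T ~ Normal(μ,σ), so the p-quantile of ln T is μ + z_p·σ.
ln(105) = 4.654 and ln(424) = 6.05; z_{0.12} = -1.175, z_{0.5} = 0.
σ = (6.05 − 4.654)/(0 − (-1.175)) = 1.188.
μ = 4.654 − (-1.175)·1.188 = 6.050.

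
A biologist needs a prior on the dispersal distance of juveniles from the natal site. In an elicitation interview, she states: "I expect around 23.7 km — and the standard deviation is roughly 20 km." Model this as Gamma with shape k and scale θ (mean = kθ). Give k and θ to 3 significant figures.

For Gamma(k, scale θ): mean = kθ, variance = kθ², so CV = 1/√k.
CV = SD/mean = 20/23.7 = 0.8439, hence k = 1/CV² = 1.4.
Then θ = mean/k = 23.7/1.4 = 16.9.

k ≈ 1.4, θ ≈ 16.9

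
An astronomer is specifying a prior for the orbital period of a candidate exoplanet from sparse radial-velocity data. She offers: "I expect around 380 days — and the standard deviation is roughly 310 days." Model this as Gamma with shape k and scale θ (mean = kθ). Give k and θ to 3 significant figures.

For Gamma(k, scale θ): mean = kθ, variance = kθ², so CV = 1/√k.
CV = SD/mean = 310/380 = 0.8158, hence k = 1/CV² = 1.5.
Then θ = mean/k = 380/1.5 = 253.

k ≈ 1.5, θ ≈ 253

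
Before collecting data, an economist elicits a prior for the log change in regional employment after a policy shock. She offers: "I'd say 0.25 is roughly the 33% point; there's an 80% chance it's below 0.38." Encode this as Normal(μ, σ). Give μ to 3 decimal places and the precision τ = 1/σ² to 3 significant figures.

The p-quantile of Normal(μ,σ) is μ + z_p·σ, with z_{0.33} = -0.4399 and z_{0.8} = 0.8416.
Eliminate σ: μ = (z₂·x₁ − z₁·x₂)/(z₂ − z₁) = (0.8416·0.25 − (-0.4399)·0.38)/1.282 = 0.295.
Then σ = (x₂ − x₁)/(z₂ − z₁) = (0.38 − 0.25)/1.282 = 0.101.
Precision τ = 1/σ² = 1/0.1014² = 97.2.

μ = 0.295, τ = 97.2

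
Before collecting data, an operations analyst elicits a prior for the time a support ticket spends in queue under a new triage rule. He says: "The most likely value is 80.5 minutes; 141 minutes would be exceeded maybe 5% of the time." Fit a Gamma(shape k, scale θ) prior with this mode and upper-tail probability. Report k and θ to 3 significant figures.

Gamma(k,θ) with k>1 has mode (k−1)θ, so θ = 80.5/(k−1).
Need P(X < 141) = 0.95 with θ tied to k this way. Start at k = 2, θ = 80.5: P(X<141) ≈ 0.523.
Too low — raise k to concentrate. Iterating converges to k ≈ 9.88.
Then θ = 80.5/(9.88−1) ≈ 9.07.

k ≈ 9.88, θ ≈ 9.07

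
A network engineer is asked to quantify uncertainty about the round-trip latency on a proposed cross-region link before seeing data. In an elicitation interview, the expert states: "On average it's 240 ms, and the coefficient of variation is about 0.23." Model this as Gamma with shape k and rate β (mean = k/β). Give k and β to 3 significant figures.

For Gamma(k, rate β): mean = k/β, variance = k/β², so CV = 1/√k.
CV = 0.23, hence k = 1/CV² = 18.9.
Then β = k/mean = 18.9/240 = 0.0788.

k ≈ 18.9, β ≈ 0.0788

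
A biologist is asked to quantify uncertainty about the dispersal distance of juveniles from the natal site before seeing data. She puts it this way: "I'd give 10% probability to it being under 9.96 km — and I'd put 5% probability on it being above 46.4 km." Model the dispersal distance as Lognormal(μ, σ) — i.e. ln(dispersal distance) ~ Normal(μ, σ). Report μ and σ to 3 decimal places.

If T ~ Lognormal(μ,σ) then ln T ~ Normal(μ,σ), so the p-quantile of ln T is μ + z_p·σ.
ln(9.96) = 2.299 and ln(46.4) = 3.837; z_{0.1} = -1.282, z_{0.95} = 1.645.
σ = (3.837 − 2.299)/(1.645 − (-1.282)) = 0.526.
μ = 2.299 − (-1.282)·0.526 = 2.972.

μ ≈ 2.972, σ ≈ 0.526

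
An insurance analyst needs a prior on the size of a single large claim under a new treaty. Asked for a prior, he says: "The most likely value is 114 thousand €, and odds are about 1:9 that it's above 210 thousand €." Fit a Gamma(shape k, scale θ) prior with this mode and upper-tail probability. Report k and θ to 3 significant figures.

Gamma(k,θ) with k>1 has mode (k−1)θ, so θ = 114/(k−1).
Need P(X < 210) = 0.9 with θ tied to k this way. Start at k = 2, θ = 114: P(X<210) ≈ 0.550.
Too low — raise k to concentrate. Iterating converges to k ≈ 6.11.
Then θ = 114/(6.11−1) ≈ 22.3.

k ≈ 6.11, θ ≈ 22.3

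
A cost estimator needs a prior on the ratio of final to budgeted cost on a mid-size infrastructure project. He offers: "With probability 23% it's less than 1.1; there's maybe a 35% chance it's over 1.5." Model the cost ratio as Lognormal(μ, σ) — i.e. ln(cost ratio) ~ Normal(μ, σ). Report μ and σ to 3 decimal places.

μ ≈ 0.299, σ ≈ 0.276

If T ~ Lognormal(μ,σ) then ln T ~ Normal(μ,σ), so the p-quantile of ln T is μ + z_p·σ.
ln(1.1) = 0.09531 and ln(1.5) = 0.4055; z_{0.23} = -0.7388, z_{0.65} = 0.3853.
σ = (0.4055 − 0.09531)/(0.3853 − (-0.7388)) = 0.276.
μ = 0.09531 − (-0.7388)·0.276 = 0.299.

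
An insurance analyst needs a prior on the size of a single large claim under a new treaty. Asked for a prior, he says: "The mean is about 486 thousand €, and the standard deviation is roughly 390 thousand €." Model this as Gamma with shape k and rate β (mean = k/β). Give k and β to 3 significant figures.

For Gamma(k, rate β): mean = k/β, variance = k/β², so CV = 1/√k.
CV = SD/mean = 390/486 = 0.8025, hence k = 1/CV² = 1.55.
Then β = k/mean = 1.55/486 = 0.0032.

k ≈ 1.55, β ≈ 0.0032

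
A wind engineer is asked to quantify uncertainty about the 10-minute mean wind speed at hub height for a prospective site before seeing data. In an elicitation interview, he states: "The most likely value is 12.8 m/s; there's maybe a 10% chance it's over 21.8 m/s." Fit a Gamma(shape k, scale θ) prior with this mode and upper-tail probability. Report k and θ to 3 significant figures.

Gamma(k,θ) with k>1 has mode (k−1)θ, so θ = 12.8/(k−1).
Need P(X < 21.8) = 0.9 with θ tied to k this way. Start at k = 2, θ = 12.8: P(X<21.8) ≈ 0.508.
Too low — raise k to concentrate. Iterating converges to k ≈ 7.68.
Then θ = 12.8/(7.68−1) ≈ 1.92.

k ≈ 7.68, θ ≈ 1.92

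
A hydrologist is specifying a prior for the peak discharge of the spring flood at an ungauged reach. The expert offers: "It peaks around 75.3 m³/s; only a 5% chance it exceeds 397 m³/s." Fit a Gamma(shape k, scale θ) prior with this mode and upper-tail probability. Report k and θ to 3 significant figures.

k ≈ 1.85, θ ≈ 88.1

Gamma(k,θ) with k>1 has mode (k−1)θ, so θ = 75.3/(k−1).
Need P(X < 397) = 0.95 with θ tied to k this way. Start at k = 2, θ = 75.3: P(X<397) ≈ 0.968.
Too high — lower k to spread out. Iterating converges to k ≈ 1.85.
Then θ = 75.3/(1.85−1) ≈ 88.1.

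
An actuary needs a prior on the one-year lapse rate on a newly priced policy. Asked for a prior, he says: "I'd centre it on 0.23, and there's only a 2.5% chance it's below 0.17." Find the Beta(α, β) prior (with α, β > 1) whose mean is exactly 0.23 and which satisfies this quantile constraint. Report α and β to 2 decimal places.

α ≈ 39.01, β ≈ 130.60

With mean 0.23 fixed, write α = 0.23s, β = 0.77s where s = α+β.
Need P(θ < 0.17) = 0.025 under Beta(0.23s, 0.77s). Normal approximation: (q−m)/√(m(1−m)/s) ≈ z_{0.025} = -1.96, so s ≈ 0.23·0.77·(-1.96)²/(0.17−0.23)² = 189.0.
At s = 189.0: P(θ<0.17) ≈ 0.019. Adjusting to match 0.025 gives s ≈ 169.61.
So α = 0.23·169.61 ≈ 39.01, β = 0.77·169.61 ≈ 130.60.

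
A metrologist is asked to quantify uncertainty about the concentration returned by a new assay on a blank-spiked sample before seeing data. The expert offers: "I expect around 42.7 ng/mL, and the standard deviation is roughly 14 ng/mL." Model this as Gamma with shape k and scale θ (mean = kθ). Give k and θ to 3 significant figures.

For Gamma(k, scale θ): mean = kθ, variance = kθ², so CV = 1/√k.
CV = SD/mean = 14/42.7 = 0.3279, hence k = 1/CV² = 9.3.
Then θ = mean/k = 42.7/9.3 = 4.59.

k ≈ 9.3, θ ≈ 4.59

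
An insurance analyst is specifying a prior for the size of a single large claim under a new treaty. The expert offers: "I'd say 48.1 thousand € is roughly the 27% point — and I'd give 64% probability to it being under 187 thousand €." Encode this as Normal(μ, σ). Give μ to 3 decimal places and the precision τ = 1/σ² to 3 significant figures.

μ = 135.737, τ = 4.89e-05

For Normal(μ,σ), the p-quantile is μ + z_p·σ. Here z_{0.27} = -0.6128, z_{0.64} = 0.3585.
So 48.1 = μ − 0.6128σ and 187 = μ + 0.3585σ.
Subtracting: σ = (187 − 48.1)/(0.3585 − (-0.6128)) = 143.008.
Then μ = 48.1 − (-0.6128)·143.008 = 135.737.
Precision τ = 1/σ² = 1/143² = 4.89e-05.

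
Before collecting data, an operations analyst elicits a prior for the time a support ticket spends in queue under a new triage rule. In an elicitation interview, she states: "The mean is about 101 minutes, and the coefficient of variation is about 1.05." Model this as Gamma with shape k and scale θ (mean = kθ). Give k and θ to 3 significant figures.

k ≈ 0.907, θ ≈ 111

For Gamma(k, scale θ): mean = kθ, variance = kθ², so CV = 1/√k.
CV = 1.05, hence k = 1/CV² = 0.907.
Then θ = mean/k = 101/0.907 = 111.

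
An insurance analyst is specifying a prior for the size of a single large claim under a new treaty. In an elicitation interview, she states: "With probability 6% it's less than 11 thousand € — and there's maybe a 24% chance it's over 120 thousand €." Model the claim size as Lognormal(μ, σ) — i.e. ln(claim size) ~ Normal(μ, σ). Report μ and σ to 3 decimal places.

μ ≈ 4.041, σ ≈ 1.057

If T ~ Lognormal(μ,σ) then ln T ~ Normal(μ,σ), so the p-quantile of ln T is μ + z_p·σ.
ln(11) = 2.398 and ln(120) = 4.787; z_{0.06} = -1.555, z_{0.76} = 0.7063.
σ = (4.787 − 2.398)/(0.7063 − (-1.555)) = 1.057.
μ = 2.398 − (-1.555)·1.057 = 4.041.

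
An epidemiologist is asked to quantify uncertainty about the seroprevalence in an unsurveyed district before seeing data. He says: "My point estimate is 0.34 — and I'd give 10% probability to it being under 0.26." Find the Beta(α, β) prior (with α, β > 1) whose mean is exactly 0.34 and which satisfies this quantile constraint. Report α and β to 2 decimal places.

With mean 0.34 fixed, write α = 0.34s, β = 0.66s where s = α+β.
Need P(θ < 0.26) = 0.1 under Beta(0.34s, 0.66s). Normal approximation: (q−m)/√(m(1−m)/s) ≈ z_{0.1} = -1.28, so s ≈ 0.34·0.66·(-1.28)²/(0.26−0.34)² = 57.6.
At s = 57.6: P(θ<0.26) ≈ 0.095. Adjusting to match 0.1 gives s ≈ 55.33.
So α = 0.34·55.33 ≈ 18.81, β = 0.66·55.33 ≈ 36.52.

α ≈ 18.81, β ≈ 36.52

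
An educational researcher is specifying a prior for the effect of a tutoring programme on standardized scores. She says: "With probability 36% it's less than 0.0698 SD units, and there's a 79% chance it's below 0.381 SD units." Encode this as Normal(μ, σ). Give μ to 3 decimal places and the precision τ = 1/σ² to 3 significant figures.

The p-quantile of Normal(μ,σ) is μ + z_p·σ, with z_{0.36} = -0.3585 and z_{0.79} = 0.8064.
Eliminate σ: μ = (z₂·x₁ − z₁·x₂)/(z₂ − z₁) = (0.8064·0.0698 − (-0.3585)·0.381)/1.165 = 0.166.
Then σ = (x₂ − x₁)/(z₂ − z₁) = (0.381 − 0.0698)/1.165 = 0.267.
Precision τ = 1/σ² = 1/0.2672² = 14.

μ = 0.166, τ = 14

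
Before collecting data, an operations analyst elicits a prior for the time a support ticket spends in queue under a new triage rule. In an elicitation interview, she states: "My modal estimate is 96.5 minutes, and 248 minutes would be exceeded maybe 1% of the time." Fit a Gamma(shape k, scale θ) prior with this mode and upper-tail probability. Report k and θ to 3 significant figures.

Gamma(k,θ) with k>1 has mode (k−1)θ, so θ = 96.5/(k−1).
Need P(X < 248) = 0.99 with θ tied to k this way. Start at k = 2, θ = 96.5: P(X<248) ≈ 0.727.
Too low — raise k to concentrate. Iterating converges to k ≈ 6.24.
Then θ = 96.5/(6.24−1) ≈ 18.4.

k ≈ 6.24, θ ≈ 18.4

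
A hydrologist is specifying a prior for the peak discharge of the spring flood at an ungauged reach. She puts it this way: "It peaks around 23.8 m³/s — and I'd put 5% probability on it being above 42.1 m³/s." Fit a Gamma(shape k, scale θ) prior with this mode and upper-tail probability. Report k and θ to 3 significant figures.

Gamma(k,θ) with k>1 has mode (k−1)θ, so θ = 23.8/(k−1).
Need P(X < 42.1) = 0.95 with θ tied to k this way. Start at k = 2, θ = 23.8: P(X<42.1) ≈ 0.528.
Too low — raise k to concentrate. Iterating converges to k ≈ 9.57.
Then θ = 23.8/(9.57−1) ≈ 2.78.

k ≈ 9.57, θ ≈ 2.78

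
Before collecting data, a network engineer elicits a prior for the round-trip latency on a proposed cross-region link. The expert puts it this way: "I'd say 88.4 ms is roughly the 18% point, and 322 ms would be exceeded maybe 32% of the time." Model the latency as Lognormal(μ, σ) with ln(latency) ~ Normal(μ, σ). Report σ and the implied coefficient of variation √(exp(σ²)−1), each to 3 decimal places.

σ ≈ 0.935, CV ≈ 1.181

If T ~ Lognormal(μ,σ) then ln T ~ Normal(μ,σ), so the p-quantile of ln T is μ + z_p·σ.
ln(88.4) = 4.482 and ln(322) = 5.775; z_{0.18} = -0.9154, z_{0.68} = 0.4677.
σ = (5.775 − 4.482)/(0.4677 − (-0.9154)) = 0.935.
μ = 4.482 − (-0.9154)·0.935 = 5.337.
CV = √(exp(σ²)−1) = √(exp(0.8736)−1) = 1.181.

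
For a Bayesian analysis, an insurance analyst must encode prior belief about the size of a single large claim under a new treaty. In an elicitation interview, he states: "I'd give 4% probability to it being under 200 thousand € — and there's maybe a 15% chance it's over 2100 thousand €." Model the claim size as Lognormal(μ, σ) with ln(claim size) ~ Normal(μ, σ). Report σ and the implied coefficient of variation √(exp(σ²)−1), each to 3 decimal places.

If T ~ Lognormal(μ,σ) then ln T ~ Normal(μ,σ), so the p-quantile of ln T is μ + z_p·σ.
ln(200) = 5.298 and ln(2100) = 7.65; z_{0.04} = -1.751, z_{0.85} = 1.036.
σ = (7.65 − 5.298)/(1.036 − (-1.751)) = 0.844.
μ = 5.298 − (-1.751)·0.844 = 6.775.
CV = √(exp(σ²)−1) = √(exp(0.7118)−1) = 1.019.

σ ≈ 0.844, CV ≈ 1.019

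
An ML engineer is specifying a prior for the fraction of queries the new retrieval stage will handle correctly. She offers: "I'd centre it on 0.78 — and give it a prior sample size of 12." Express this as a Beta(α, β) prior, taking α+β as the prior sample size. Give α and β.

α = 9.36, β = 2.64

Under the effective-sample-size interpretation, Beta(α, β) has prior mean α/(α+β) and prior sample size α+β.
So α+β = 12 and α/(α+β) = 0.78, giving α = 0.78·12 = 9.36 and β = 12 − 9.36 = 2.64.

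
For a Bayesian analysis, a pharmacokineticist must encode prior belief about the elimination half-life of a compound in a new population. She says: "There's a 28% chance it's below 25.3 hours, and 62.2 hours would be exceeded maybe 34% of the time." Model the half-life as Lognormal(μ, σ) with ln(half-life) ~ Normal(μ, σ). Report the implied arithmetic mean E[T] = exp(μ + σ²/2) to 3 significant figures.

E[T] ≈ 64.5 hours

If T ~ Lognormal(μ,σ) then ln T ~ Normal(μ,σ), so the p-quantile of ln T is μ + z_p·σ.
ln(25.3) = 3.231 and ln(62.2) = 4.13; z_{0.28} = -0.5828, z_{0.66} = 0.4125.
σ = (4.13 − 3.231)/(0.4125 − (-0.5828)) = 0.904.
μ = 3.231 − (-0.5828)·0.904 = 3.758.
E[T] = exp(μ + σ²/2) = exp(3.758 + 0.4084) = 64.5 hours.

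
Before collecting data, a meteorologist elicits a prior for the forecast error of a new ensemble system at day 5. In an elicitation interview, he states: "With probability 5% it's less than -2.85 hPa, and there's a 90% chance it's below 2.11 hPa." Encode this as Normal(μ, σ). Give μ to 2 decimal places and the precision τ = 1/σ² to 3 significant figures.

For Normal(μ,σ), the p-quantile is μ + z_p·σ. Here z_{0.05} = -1.645, z_{0.9} = 1.282.
So -2.85 = μ − 1.645σ and 2.11 = μ + 1.282σ.
Subtracting: σ = (2.11 − -2.85)/(1.282 − (-1.645)) = 1.69.
Then μ = -2.85 − (-1.645)·1.69 = -0.06.
Precision τ = 1/σ² = 1/1.695² = 0.348.

μ = -0.06, τ = 0.348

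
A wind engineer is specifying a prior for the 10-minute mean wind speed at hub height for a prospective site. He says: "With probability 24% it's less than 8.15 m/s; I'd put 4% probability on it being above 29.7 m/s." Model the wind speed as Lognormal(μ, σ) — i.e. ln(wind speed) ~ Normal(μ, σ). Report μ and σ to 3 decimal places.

μ ≈ 2.470, σ ≈ 0.526

If T ~ Lognormal(μ,σ) then ln T ~ Normal(μ,σ), so the p-quantile of ln T is μ + z_p·σ.
ln(8.15) = 2.098 and ln(29.7) = 3.391; z_{0.24} = -0.7063, z_{0.96} = 1.751.
σ = (3.391 − 2.098)/(1.751 − (-0.7063)) = 0.526.
μ = 2.098 − (-0.7063)·0.526 = 2.470.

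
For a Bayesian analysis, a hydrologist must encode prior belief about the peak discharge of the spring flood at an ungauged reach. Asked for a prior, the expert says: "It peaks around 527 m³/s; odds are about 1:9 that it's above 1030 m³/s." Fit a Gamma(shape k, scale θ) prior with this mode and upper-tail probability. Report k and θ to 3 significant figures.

k ≈ 5.26, θ ≈ 124

Gamma(k,θ) with k>1 has mode (k−1)θ, so θ = 527/(k−1).
Need P(X < 1030) = 0.9 with θ tied to k this way. Start at k = 2, θ = 527: P(X<1030) ≈ 0.582.
Too low — raise k to concentrate. Iterating converges to k ≈ 5.26.
Then θ = 527/(5.26−1) ≈ 124.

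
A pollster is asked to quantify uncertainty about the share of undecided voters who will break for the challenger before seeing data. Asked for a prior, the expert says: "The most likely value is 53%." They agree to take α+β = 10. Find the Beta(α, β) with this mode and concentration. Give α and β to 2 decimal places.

For α,β > 1 the Beta mode is (α−1)/(α+β−2). With α+β = 10, the mode is (α−1)/8.
Set (α−1)/8 = 0.53 → α = 1 + 0.53·8 = 5.24.
β = 10 − α = 4.76.

α = 5.24, β = 4.76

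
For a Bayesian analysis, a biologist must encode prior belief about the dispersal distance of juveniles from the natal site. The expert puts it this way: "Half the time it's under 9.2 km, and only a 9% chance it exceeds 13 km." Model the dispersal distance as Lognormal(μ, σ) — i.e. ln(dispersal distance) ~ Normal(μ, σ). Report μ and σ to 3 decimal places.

μ ≈ 2.219, σ ≈ 0.258

If T ~ Lognormal(μ,σ) then ln T ~ Normal(μ,σ), so the p-quantile of ln T is μ + z_p·σ.
ln(9.2) = 2.219 and ln(13) = 2.565; z_{0.5} = 0, z_{0.91} = 1.341.
σ = (2.565 − 2.219)/(1.341 − (0)) = 0.258.
μ = 2.219 − (0)·0.258 = 2.219.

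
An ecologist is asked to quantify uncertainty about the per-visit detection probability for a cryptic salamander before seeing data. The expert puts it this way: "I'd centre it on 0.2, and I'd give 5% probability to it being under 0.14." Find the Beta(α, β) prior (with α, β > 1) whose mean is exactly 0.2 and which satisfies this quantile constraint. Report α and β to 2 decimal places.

With mean 0.2 fixed, write α = 0.2s, β = 0.8s where s = α+β.
Need P(θ < 0.14) = 0.05 under Beta(0.2s, 0.8s). Normal approximation: (q−m)/√(m(1−m)/s) ≈ z_{0.05} = -1.64, so s ≈ 0.2·0.8·(-1.64)²/(0.14−0.2)² = 120.2.
At s = 120.2: P(θ<0.14) ≈ 0.040. Adjusting to match 0.05 gives s ≈ 106.97.
So α = 0.2·106.97 ≈ 21.39, β = 0.8·106.97 ≈ 85.58.

α ≈ 21.39, β ≈ 85.58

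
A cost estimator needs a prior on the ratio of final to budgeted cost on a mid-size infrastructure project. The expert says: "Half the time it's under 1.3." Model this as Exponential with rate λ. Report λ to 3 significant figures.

λ ≈ 0.533

Exponential median = ln 2 / λ, so λ = ln 2 / 1.3 = 0.533.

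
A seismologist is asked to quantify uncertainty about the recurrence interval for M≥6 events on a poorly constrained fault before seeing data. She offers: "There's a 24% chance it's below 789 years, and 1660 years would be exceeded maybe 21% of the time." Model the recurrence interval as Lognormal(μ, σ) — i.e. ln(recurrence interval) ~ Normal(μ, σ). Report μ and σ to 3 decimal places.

If T ~ Lognormal(μ,σ) then ln T ~ Normal(μ,σ), so the p-quantile of ln T is μ + z_p·σ.
ln(789) = 6.671 and ln(1660) = 7.415; z_{0.24} = -0.7063, z_{0.79} = 0.8064.
σ = (7.415 − 6.671)/(0.8064 − (-0.7063)) = 0.492.
μ = 6.671 − (-0.7063)·0.492 = 7.018.

μ ≈ 7.018, σ ≈ 0.492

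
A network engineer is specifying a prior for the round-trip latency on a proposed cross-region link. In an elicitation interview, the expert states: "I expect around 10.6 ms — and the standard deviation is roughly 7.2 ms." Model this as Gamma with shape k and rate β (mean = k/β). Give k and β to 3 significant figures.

k ≈ 2.17, β ≈ 0.204

For Gamma(k, rate β): mean = k/β, variance = k/β², so CV = 1/√k.
CV = SD/mean = 7.2/10.6 = 0.6792, hence k = 1/CV² = 2.17.
Then β = k/mean = 2.17/10.6 = 0.204.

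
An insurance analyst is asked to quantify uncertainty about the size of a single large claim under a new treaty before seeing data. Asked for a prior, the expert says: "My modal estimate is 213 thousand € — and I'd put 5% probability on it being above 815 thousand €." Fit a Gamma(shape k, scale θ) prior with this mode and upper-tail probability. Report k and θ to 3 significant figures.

k ≈ 2.41, θ ≈ 151

Gamma(k,θ) with k>1 has mode (k−1)θ, so θ = 213/(k−1).
Need P(X < 815) = 0.95 with θ tied to k this way. Start at k = 2, θ = 213: P(X<815) ≈ 0.895.
Too low — raise k to concentrate. Iterating converges to k ≈ 2.41.
Then θ = 213/(2.41−1) ≈ 151.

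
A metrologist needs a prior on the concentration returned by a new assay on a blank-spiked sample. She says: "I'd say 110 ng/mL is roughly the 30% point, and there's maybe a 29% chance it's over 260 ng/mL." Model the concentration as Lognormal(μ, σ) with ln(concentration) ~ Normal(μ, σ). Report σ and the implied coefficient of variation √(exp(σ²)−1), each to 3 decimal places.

If T ~ Lognormal(μ,σ) then ln T ~ Normal(μ,σ), so the p-quantile of ln T is μ + z_p·σ.
ln(110) = 4.7 and ln(260) = 5.561; z_{0.3} = -0.5244, z_{0.71} = 0.5534.
σ = (5.561 − 4.7)/(0.5534 − (-0.5244)) = 0.798.
μ = 4.7 − (-0.5244)·0.798 = 5.119.
CV = √(exp(σ²)−1) = √(exp(0.6370)−1) = 0.944.

σ ≈ 0.798, CV ≈ 0.944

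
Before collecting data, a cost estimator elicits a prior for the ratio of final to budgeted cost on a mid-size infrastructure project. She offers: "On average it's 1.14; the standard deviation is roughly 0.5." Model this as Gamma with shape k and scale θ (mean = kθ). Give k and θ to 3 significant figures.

k ≈ 5.2, θ ≈ 0.219

For Gamma(k, scale θ): mean = kθ, variance = kθ², so CV = 1/√k.
CV = SD/mean = 0.5/1.14 = 0.4386, hence k = 1/CV² = 5.2.
Then θ = mean/k = 1.14/5.2 = 0.219.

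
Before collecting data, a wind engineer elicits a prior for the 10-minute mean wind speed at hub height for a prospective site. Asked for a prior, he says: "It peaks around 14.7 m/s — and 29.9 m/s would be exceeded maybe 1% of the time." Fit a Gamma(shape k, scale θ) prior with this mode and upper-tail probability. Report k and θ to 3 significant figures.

Gamma(k,θ) with k>1 has mode (k−1)θ, so θ = 14.7/(k−1).
Need P(X < 29.9) = 0.99 with θ tied to k this way. Start at k = 2, θ = 14.7: P(X<29.9) ≈ 0.603.
Too low — raise k to concentrate. Iterating converges to k ≈ 10.7.
Then θ = 14.7/(10.7−1) ≈ 1.51.

k ≈ 10.7, θ ≈ 1.51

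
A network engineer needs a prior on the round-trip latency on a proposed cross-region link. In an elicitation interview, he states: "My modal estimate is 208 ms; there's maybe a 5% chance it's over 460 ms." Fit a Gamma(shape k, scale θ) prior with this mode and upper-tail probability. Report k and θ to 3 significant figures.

k ≈ 5.37, θ ≈ 47.6

Gamma(k,θ) with k>1 has mode (k−1)θ, so θ = 208/(k−1).
Need P(X < 460) = 0.95 with θ tied to k this way. Start at k = 2, θ = 208: P(X<460) ≈ 0.648.
Too low — raise k to concentrate. Iterating converges to k ≈ 5.37.
Then θ = 208/(5.37−1) ≈ 47.6.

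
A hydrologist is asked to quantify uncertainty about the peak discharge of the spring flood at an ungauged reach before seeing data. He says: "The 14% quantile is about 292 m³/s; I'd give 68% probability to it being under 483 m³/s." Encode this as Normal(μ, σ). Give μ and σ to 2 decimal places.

μ = 425.29, σ = 123.38

The p-quantile of Normal(μ,σ) is μ + z_p·σ, with z_{0.14} = -1.08 and z_{0.68} = 0.4677.
Eliminate σ: μ = (z₂·x₁ − z₁·x₂)/(z₂ − z₁) = (0.4677·292 − (-1.08)·483)/1.548 = 425.29.
Then σ = (x₂ − x₁)/(z₂ − z₁) = (483 − 292)/1.548 = 123.38.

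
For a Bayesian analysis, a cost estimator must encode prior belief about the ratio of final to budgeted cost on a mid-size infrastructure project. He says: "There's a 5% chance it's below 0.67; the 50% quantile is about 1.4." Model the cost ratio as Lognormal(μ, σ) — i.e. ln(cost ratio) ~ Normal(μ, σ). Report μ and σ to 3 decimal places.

μ ≈ 0.336, σ ≈ 0.448

If T ~ Lognormal(μ,σ) then ln T ~ Normal(μ,σ), so the p-quantile of ln T is μ + z_p·σ.
ln(0.67) = -0.4005 and ln(1.4) = 0.3365; z_{0.05} = -1.645, z_{0.5} = 0.
σ = (0.3365 − -0.4005)/(0 − (-1.645)) = 0.448.
μ = -0.4005 − (-1.645)·0.448 = 0.336.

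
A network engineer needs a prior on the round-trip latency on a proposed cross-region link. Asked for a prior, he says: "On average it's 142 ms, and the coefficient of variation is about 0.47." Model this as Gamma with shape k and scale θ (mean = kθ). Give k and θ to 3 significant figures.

For Gamma(k, scale θ): mean = kθ, variance = kθ², so CV = 1/√k.
CV = 0.47, hence k = 1/CV² = 4.53.
Then θ = mean/k = 142/4.53 = 31.4.

k ≈ 4.53, θ ≈ 31.4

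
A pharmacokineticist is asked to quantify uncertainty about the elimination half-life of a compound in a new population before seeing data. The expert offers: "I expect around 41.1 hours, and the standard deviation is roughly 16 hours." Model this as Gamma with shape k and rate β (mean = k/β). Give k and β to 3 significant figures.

For Gamma(k, rate β): mean = k/β, variance = k/β², so CV = 1/√k.
CV = SD/mean = 16/41.1 = 0.3893, hence k = 1/CV² = 6.6.
Then β = k/mean = 6.6/41.1 = 0.161.

k ≈ 6.6, β ≈ 0.161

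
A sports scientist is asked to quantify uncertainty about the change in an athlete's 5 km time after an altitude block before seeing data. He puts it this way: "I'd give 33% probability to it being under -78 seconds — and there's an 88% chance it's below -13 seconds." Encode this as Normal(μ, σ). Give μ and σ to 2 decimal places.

The p-quantile of Normal(μ,σ) is μ + z_p·σ, with z_{0.33} = -0.4399 and z_{0.88} = 1.175.
Eliminate σ: μ = (z₂·x₁ − z₁·x₂)/(z₂ − z₁) = (1.175·-78 − (-0.4399)·-13)/1.615 = -60.29.
Then σ = (x₂ − x₁)/(z₂ − z₁) = (-13 − -78)/1.615 = 40.25.

μ = -60.29, σ = 40.25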